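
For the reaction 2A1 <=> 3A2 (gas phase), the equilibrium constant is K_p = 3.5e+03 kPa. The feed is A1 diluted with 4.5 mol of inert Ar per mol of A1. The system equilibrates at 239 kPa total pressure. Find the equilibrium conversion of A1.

Take 1 mol A1 as basis and let X be its fractional conversion, so ξ = 0.5X.
At extent ξ: n_A1 = 1 − X; n_A2 = 1.5X; n_I = 4.5 (inert).
n_T = Σnᵢ = 5.5 + 0.5X.
y_i = n_i/n_T, p_i = y_i·P. K_p = p_A2^3 / (p_A1^2).
Equating to 3.5e+03 kPa and solving on 0 < X < 1: X = 0.846.

X = 0.846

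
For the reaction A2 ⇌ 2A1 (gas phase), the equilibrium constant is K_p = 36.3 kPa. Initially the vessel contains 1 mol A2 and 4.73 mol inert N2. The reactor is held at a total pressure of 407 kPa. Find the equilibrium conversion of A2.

Let X = conversion of A2 (basis 1 mol A2); extent of reaction ξ = X.
Moles: n_A2 = 1 − X; n_A1 = 2X; n_I = 4.73 (inert).
Total moles n_T = 5.73 + X.
Mole fractions y_i = n_i/n_T; K_p = p_A1^2 / (p_A2) with p_i = y_i·P.
Substituting and setting equal to 36.3 kPa gives a polynomial in X; the root in (0,1) is X = 0.306.

X = 0.306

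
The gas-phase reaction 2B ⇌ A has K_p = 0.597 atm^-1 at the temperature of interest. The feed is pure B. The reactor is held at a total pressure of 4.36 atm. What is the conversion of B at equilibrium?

Let X = conversion of B (basis 1 mol B); extent of reaction ξ = 0.5X.
Species balance: n_B = 1 − X; n_A = 0.5X.
n_T = Σnᵢ = 1 − 0.5X.
Mole fractions y_i = n_i/n_T; K_p = p_A / (p_B^2) with p_i = y_i·P.
Equating to 0.597 atm^-1 and solving on 0 < X < 1: X = 0.704.

X = 0.704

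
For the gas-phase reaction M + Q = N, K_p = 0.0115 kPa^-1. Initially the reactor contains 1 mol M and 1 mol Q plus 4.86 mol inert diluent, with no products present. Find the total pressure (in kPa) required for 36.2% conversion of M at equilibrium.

P = 503 kPa

Let X = conversion of M (basis 1 mol M); extent of reaction ξ = X.
Species balance: n_M = 1 − X; n_Q = 1 − X; n_N = X; n_I = 4.86 (inert).
Total moles n_T = 6.86 − X.
K_p = p_N / (p_M p_Q) with p_i = (n_i/n_T)·P.
At X = 0.362: the mole-fraction product g(X) = Π y_i^ν_i = 5.779. Since K_p = g(X)·P^{-1}, P = (g/K_p)^(1/1) = (5.779/0.0115)^(1/1) = 503 kPa.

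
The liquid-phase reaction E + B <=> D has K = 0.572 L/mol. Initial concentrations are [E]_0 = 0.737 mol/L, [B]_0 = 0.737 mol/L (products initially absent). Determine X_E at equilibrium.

X = 0.242

Let X = conversion of E; extent ξ = 0.737·X mol/L.
Concentrations: [E] = 0.737 − 0.737X; [B] = 0.737 − 0.737X; [D] = 0.737X.
K = [D] / ([E] [B]).
Setting equal to 0.572 and solving for X on (0,1) gives X = 0.242.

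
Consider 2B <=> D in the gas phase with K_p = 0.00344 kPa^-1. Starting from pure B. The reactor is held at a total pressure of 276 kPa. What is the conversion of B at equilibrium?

Take 1 mol B as basis and let X be its fractional conversion, so ξ = 0.5X.
Mole table: n_B = 1 − X; n_D = 0.5X.
n_T = Σnᵢ = 1 − 0.5X.
y_i = n_i/n_T, p_i = y_i·P. K_p = p_D / (p_B^2).
Equating to 0.00344 kPa^-1 and solving on 0 < X < 1: X = 0.543.

X = 0.543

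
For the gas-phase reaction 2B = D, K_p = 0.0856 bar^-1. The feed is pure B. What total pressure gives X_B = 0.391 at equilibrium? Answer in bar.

P = 4.95 bar

Let X = conversion of B (basis 1 mol B); extent of reaction ξ = 0.5X.
Moles: n_B = 1 − X; n_D = 0.5X.
n_T = Σnᵢ = 1 − 0.5X.
K_p = p_D / (p_B^2) with p_i = (n_i/n_T)·P.
At X = 0.391: the mole-fraction product g(X) = Π y_i^ν_i = 0.4241. Since K_p = g(X)·P^{-1}, P = (g/K_p)^(1/1) = (0.4241/0.0856)^(1/1) = 4.95 bar.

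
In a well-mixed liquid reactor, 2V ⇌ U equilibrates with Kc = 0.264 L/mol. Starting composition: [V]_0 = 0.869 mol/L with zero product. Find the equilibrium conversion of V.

X = 0.255

Let X = conversion of V; extent ξ = 0.869X/2 mol/L.
Concentrations: [V] = 0.869 − 0.869X; [U] = 0.434X.
Kc = [U] / ([V]^2).
This equals 0.264 at X = 0.255 (the root in 0 < X < 1).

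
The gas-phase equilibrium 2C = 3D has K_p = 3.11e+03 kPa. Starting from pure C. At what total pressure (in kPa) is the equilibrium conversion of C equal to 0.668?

Basis: 1 mol C initially; let X = conversion of C. Extent ξ = 0.5X.
Species balance: n_C = 1 − X; n_D = 1.5X.
n_T = Σnᵢ = 1 + 0.5X.
K_p = p_D^3 / (p_C^2) with p_i = (n_i/n_T)·P.
At X = 0.668: the mole-fraction product g(X) = Π y_i^ν_i = 6.842. Since K_p = g(X)·P^{1}, P = (K_p/g)^(1/1) = (3.11e+03/6.842)^(1/1) = 455 kPa.

P = 455 kPa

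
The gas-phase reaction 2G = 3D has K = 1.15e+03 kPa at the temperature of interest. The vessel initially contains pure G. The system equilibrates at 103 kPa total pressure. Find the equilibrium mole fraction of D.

y_D = 0.790

Basis: 1 mol G initially; let X = conversion of G. Extent ξ = 0.5X.
Species balance: n_G = 1 − X; n_D = 1.5X.
n_T = Σnᵢ = 1 + 0.5X.
Mole fractions y_i = n_i/n_T; K = p_D^3 / (p_G^2) with p_i = y_i·P.
Substituting and setting equal to 1.15e+03 kPa gives a polynomial in X; the root in (0,1) is X = 0.715.
Then n_D = 1.07, n_T = 1.36, so y_D = 0.790.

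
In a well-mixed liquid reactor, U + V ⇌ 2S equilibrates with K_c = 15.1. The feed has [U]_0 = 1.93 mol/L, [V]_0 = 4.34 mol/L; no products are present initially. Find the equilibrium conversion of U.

X = 0.859

Let X = conversion of U; extent ξ = 1.93·X mol/L.
Concentrations: [U] = 1.93 − 1.93X; [V] = 4.34 − 1.93X; [S] = 3.86X.
K_c = [S]^2 / ([U] [V]).
Solving K_c = 15.1 for X ∈ (0,1): X = 0.859.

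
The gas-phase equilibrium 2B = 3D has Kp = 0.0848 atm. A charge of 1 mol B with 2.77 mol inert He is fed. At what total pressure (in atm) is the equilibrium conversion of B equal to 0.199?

P = 7.92 atm

Basis: 1 mol B initially; let X = conversion of B. Extent ξ = 0.5X.
At extent ξ: n_B = 1 − X; n_D = 1.5X; n_I = 2.77 (inert).
n_T = Σnᵢ = 3.77 + 0.5X.
Kp = p_D^3 / (p_B^2) with p_i = (n_i/n_T)·P.
At X = 0.199: the mole-fraction product g(X) = Π y_i^ν_i = 0.01071. Since Kp = g(X)·P^{1}, P = (Kp/g)^(1/1) = (0.0848/0.01071)^(1/1) = 7.92 atm.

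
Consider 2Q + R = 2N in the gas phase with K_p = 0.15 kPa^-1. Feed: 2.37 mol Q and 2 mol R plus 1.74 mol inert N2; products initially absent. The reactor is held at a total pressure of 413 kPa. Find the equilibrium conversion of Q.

X = 0.782

Let X = conversion of Q (basis 2.37 mol Q); extent of reaction ξ = 1.19X.
Moles: n_Q = 2.37 − 2.37X; n_R = 2 − 1.19X; n_N = 2.37X; n_I = 1.74 (inert).
Summing: n_T = 6.11 − 1.19X.
y_i = n_i/n_T, p_i = y_i·P. K_p = p_N^2 / (p_Q^2 p_R).
Setting this equal to 0.15 kPa^-1 and taking the physical root (0 < X < 1) gives X = 0.782.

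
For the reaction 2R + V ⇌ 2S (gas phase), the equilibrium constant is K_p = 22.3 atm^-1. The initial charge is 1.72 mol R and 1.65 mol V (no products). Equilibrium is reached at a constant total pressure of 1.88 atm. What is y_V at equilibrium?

Basis: 1.72 mol R initially; let X = conversion of R. Extent ξ = 0.86X.
At extent ξ: n_R = 1.72 − 1.72X; n_V = 1.65 − 0.86X; n_S = 1.72X.
Summing: n_T = 3.37 − 0.86X.
With p_i = (n_i/n_T)P, K_p = p_S^2 / (p_R^2 p_V).
Equating to 22.3 atm^-1 and solving on 0 < X < 1: X = 0.795.
Then n_V = 0.966, n_T = 2.69, so y_V = 0.360.

y_V = 0.360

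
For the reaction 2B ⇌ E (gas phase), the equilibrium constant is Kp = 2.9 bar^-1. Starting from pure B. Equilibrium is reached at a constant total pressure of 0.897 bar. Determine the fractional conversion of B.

Let X = conversion of B (basis 1 mol B); extent of reaction ξ = 0.5X.
Moles: n_B = 1 − X; n_E = 0.5X.
Total moles n_T = 1 − 0.5X.
With p_i = (n_i/n_T)P, Kp = p_E / (p_B^2).
Equating to 2.9 bar^-1 and solving on 0 < X < 1: X = 0.704.

X = 0.704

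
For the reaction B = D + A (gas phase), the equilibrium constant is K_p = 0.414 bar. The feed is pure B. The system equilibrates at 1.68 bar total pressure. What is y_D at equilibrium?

Take 1 mol B as basis and let X be its fractional conversion, so ξ = X.
Moles: n_B = 1 − X; n_D = X; n_A = X.
Summing: n_T = 1 + X.
With p_i = (n_i/n_T)P, K_p = p_D p_A / (p_B).
This yields a degree-2 equation in X; solving on (0,1), X = 0.445.
Then n_D = 0.445, n_T = 1.44, so y_D = 0.308.

y_D = 0.308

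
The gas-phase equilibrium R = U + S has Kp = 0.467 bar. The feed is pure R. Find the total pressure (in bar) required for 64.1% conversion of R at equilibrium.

P = 0.67 bar

Let X = conversion of R (basis 1 mol R); extent of reaction ξ = X.
Mole table: n_R = 1 − X; n_U = X; n_S = X.
n_T = Σnᵢ = 1 + X.
Kp = p_U p_S / (p_R) with p_i = (n_i/n_T)·P.
At X = 0.641: the mole-fraction product g(X) = Π y_i^ν_i = 0.6974. Since Kp = g(X)·P^{1}, P = (Kp/g)^(1/1) = (0.467/0.6974)^(1/1) = 0.67 bar.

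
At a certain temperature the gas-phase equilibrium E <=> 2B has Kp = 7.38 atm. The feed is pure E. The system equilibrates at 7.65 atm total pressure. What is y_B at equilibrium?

Basis: 1 mol E initially; let X = conversion of E. Extent ξ = X.
Moles: n_E = 1 − X; n_B = 2X.
Summing: n_T = 1 + X.
With p_i = (n_i/n_T)P, Kp = p_B^2 / (p_E).
Setting this equal to 7.38 atm and taking the physical root (0 < X < 1) gives X = 0.441.
Then n_B = 0.882, n_T = 1.44, so y_B = 0.612.

y_B = 0.612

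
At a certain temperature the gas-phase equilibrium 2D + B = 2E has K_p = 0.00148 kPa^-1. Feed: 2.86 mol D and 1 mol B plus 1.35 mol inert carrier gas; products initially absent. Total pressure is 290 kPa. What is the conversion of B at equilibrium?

X = 0.286

Take 1 mol B as basis and let X be its fractional conversion, so ξ = X.
At extent ξ: n_D = 2.86 − 2X; n_B = 1 − X; n_E = 2X; n_I = 1.35 (inert).
n_T = Σnᵢ = 5.21 − X.
With p_i = (n_i/n_T)P, K_p = p_E^2 / (p_D^2 p_B).
This yields a degree-3 equation in X; solving on (0,1), X = 0.286.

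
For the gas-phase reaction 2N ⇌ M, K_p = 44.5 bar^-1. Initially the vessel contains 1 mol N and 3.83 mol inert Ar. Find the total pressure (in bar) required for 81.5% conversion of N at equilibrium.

Basis: 1 mol N initially; let X = conversion of N. Extent ξ = 0.5X.
Mole table: n_N = 1 − X; n_M = 0.5X; n_I = 3.83 (inert).
Summing: n_T = 4.83 − 0.5X.
K_p = p_M / (p_N^2) with p_i = (n_i/n_T)·P.
At X = 0.815: the mole-fraction product g(X) = Π y_i^ν_i = 52.66. Since K_p = g(X)·P^{-1}, P = (g/K_p)^(1/1) = (52.66/44.5)^(1/1) = 1.18 bar.

P = 1.18 bar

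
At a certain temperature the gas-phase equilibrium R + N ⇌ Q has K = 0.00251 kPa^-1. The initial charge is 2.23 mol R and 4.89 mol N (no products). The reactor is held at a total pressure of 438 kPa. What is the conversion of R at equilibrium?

X = 0.413

Let X = conversion of R (basis 2.23 mol R); extent of reaction ξ = 2.23X.
Species balance: n_R = 2.23 − 2.23X; n_N = 4.89 − 2.23X; n_Q = 2.23X.
Total moles n_T = 7.12 − 2.23X.
Mole fractions y_i = n_i/n_T; K = p_Q / (p_R p_N) with p_i = y_i·P.
Equating to 0.00251 kPa^-1 and solving on 0 < X < 1: X = 0.413.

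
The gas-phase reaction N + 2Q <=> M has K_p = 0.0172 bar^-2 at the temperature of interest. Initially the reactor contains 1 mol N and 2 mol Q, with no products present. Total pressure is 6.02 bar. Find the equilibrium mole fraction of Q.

Take 1 mol N as basis and let X be its fractional conversion, so ξ = X.
Moles: n_N = 1 − X; n_Q = 2 − 2X; n_M = X.
Total moles n_T = 3 − 2X.
y_i = n_i/n_T, p_i = y_i·P. K_p = p_M / (p_N p_Q^2).
Equating to 0.0172 bar^-2 and solving on 0 < X < 1: X = 0.192.
Then n_Q = 1.62, n_T = 2.62, so y_Q = 0.618.

y_Q = 0.618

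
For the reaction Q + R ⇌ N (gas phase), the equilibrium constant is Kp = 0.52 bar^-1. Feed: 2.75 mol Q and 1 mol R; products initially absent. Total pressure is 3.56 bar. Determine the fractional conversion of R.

Take 1 mol R as basis and let X be its fractional conversion, so ξ = X.
Moles: n_Q = 2.75 − X; n_R = 1 − X; n_N = X.
n_T = Σnᵢ = 3.75 − X.
Mole fractions y_i = n_i/n_T; Kp = p_N / (p_Q p_R) with p_i = y_i·P.
Substituting and setting equal to 0.52 bar^-1 gives a polynomial in X; the root in (0,1) is X = 0.560.

X = 0.560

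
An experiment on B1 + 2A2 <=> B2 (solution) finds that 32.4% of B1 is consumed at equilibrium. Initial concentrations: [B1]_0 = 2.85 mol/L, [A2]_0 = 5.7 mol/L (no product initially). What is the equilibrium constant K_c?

K_c = 0.0323 (mol/L)^-2

Let X = conversion of B1.
Concentrations: [B1] = 2.85 − 2.85X; [A2] = 5.7 − 5.7X; [B2] = 2.85X.
At X = 0.324: [B1] = 1.93, [A2] = 3.85, [B2] = 0.923.
K_c = [B2] / ([B1] [A2]^2) = 0.0323 (mol/L)^-2.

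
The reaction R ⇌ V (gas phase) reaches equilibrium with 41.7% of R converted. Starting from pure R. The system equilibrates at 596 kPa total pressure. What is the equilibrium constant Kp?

Take 1 mol R as basis and let X be its fractional conversion, so ξ = X.
At extent ξ: n_R = 1 − X; n_V = X.
Total moles n_T = 1 (Δν = 0, constant).
At X = 0.417: n_R = 0.583, n_V = 0.417, n_T = 1.
p_i = (n_i/n_T)·P. Kp = p_V / (p_R) = 0.715.

Kp = 0.715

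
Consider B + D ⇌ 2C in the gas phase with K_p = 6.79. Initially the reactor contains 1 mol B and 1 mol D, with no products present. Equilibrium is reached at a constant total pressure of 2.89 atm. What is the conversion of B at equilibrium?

Let X = conversion of B (basis 1 mol B); extent of reaction ξ = X.
At extent ξ: n_B = 1 − X; n_D = 1 − X; n_C = 2X.
n_T stays at 2 (no change in mole number).
Mole fractions y_i = n_i/n_T; K_p = p_C^2 / (p_B p_D) with p_i = y_i·P.
Substituting and setting equal to 6.79 gives a polynomial in X; the root in (0,1) is X = 0.566.

X = 0.566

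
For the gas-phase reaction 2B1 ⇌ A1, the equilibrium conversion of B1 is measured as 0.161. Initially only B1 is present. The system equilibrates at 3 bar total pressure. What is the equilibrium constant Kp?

Let X = conversion of B1 (basis 1 mol B1); extent of reaction ξ = 0.5X.
At extent ξ: n_B1 = 1 − X; n_A1 = 0.5X.
n_T = Σnᵢ = 1 − 0.5X.
At X = 0.161: n_B1 = 0.839, n_A1 = 0.0805, n_T = 0.919.
p_i = (n_i/n_T)·P. Kp = p_A1 / (p_B1^2) = 0.0351 bar^-1.

Kp = 0.0351 bar^-1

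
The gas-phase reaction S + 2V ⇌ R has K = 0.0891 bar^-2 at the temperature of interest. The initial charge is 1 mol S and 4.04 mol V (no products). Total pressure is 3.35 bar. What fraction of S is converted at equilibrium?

X = 0.371

Let X = conversion of S (basis 1 mol S); extent of reaction ξ = X.
At extent ξ: n_S = 1 − X; n_V = 4.04 − 2X; n_R = X.
Summing: n_T = 5.04 − 2X.
Mole fractions y_i = n_i/n_T; K = p_R / (p_S p_V^2) with p_i = y_i·P.
Substituting and setting equal to 0.0891 bar^-2 gives a polynomial in X; the root in (0,1) is X = 0.371.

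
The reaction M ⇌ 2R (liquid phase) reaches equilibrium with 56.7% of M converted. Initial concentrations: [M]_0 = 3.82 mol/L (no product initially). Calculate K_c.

Let X = conversion of M.
Concentrations: [M] = 3.82 − 3.82X; [R] = 7.64X.
At X = 0.567: [M] = 1.65, [R] = 4.33.
K_c = [R]^2 / ([M]) = 11.3 mol/L.

K_c = 11.3 mol/L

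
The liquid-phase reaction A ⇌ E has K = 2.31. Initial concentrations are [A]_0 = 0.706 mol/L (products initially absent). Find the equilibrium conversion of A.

X = 0.698

Let X = conversion of A; extent ξ = 0.706·X mol/L.
Concentrations: [A] = 0.706 − 0.706X; [E] = 0.706X.
K = [E] / ([A]).
Setting equal to 2.31 and solving for X on (0,1) gives X = 0.698.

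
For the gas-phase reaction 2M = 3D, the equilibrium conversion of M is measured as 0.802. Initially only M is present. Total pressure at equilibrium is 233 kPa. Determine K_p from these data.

Let X = conversion of M (basis 1 mol M); extent of reaction ξ = 0.5X.
Species balance: n_M = 1 − X; n_D = 1.5X.
Summing: n_T = 1 + 0.5X.
At X = 0.802: n_M = 0.198, n_D = 1.2, n_T = 1.4.
p_i = (n_i/n_T)·P. K_p = p_D^3 / (p_M^2) = 7.39e+03 kPa.

K_p = 7.39e+03 kPa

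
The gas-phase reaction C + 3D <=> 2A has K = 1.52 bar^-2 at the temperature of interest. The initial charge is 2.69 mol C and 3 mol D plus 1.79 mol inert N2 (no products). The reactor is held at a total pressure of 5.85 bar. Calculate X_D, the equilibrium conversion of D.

X = 0.703

Take 3 mol D as basis and let X be its fractional conversion, so ξ = X.
At extent ξ: n_C = 2.69 − X; n_D = 3 − 3X; n_A = 2X; n_I = 1.79 (inert).
Summing: n_T = 7.48 − 2X.
y_i = n_i/n_T, p_i = y_i·P. K = p_A^2 / (p_C p_D^3).
Setting this equal to 1.52 bar^-2 and taking the physical root (0 < X < 1) gives X = 0.703.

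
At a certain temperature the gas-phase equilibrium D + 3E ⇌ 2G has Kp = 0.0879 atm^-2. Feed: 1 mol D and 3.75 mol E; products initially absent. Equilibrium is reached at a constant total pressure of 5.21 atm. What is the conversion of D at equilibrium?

Basis: 1 mol D initially; let X = conversion of D. Extent ξ = X.
Species balance: n_D = 1 − X; n_E = 3.75 − 3X; n_G = 2X.
n_T = Σnᵢ = 4.75 − 2X.
With p_i = (n_i/n_T)P, Kp = p_G^2 / (p_D p_E^3).
Equating to 0.0879 atm^-2 and solving on 0 < X < 1: X = 0.496.

X = 0.496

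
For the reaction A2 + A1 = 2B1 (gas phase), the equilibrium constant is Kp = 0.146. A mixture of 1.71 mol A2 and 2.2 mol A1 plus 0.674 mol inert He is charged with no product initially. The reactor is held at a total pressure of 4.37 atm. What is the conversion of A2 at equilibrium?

Take 1.71 mol A2 as basis and let X be its fractional conversion, so ξ = 1.71X.
At extent ξ: n_A2 = 1.71 − 1.71X; n_A1 = 2.2 − 1.71X; n_B1 = 3.42X; n_I = 0.674 (inert).
n_T stays at 4.58 (no change in mole number).
Mole fractions y_i = n_i/n_T; Kp = p_B1^2 / (p_A2 p_A1) with p_i = y_i·P.
Setting this equal to 0.146 and taking the physical root (0 < X < 1) gives X = 0.182.

X = 0.182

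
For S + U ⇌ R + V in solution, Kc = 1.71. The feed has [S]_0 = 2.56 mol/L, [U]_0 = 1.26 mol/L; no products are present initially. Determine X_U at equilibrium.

X = 0.746

Let X = conversion of U; extent ξ = 1.26·X mol/L.
Concentrations: [S] = 2.56 − 1.26X; [U] = 1.26 − 1.26X; [R] = 1.26X; [V] = 1.26X.
Kc = [R] [V] / ([S] [U]).
This equals 1.71 at X = 0.746 (the root in 0 < X < 1).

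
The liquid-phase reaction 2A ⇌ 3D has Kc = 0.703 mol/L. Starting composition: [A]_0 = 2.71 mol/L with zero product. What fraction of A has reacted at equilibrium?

X = 0.327

Let X = conversion of A; extent ξ = 2.71X/2 mol/L.
Concentrations: [A] = 2.71 − 2.71X; [D] = 4.06X.
Kc = [D]^3 / ([A]^2).
Setting equal to 0.703 and solving for X on (0,1) gives X = 0.327.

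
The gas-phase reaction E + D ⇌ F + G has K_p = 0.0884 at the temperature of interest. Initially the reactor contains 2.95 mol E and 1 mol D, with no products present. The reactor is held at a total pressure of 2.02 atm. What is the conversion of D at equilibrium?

X = 0.377

Basis: 1 mol D initially; let X = conversion of D. Extent ξ = X.
Species balance: n_E = 2.95 − X; n_D = 1 − X; n_F = X; n_G = X.
n_T stays at 3.95 (no change in mole number).
With p_i = (n_i/n_T)P, K_p = p_F p_G / (p_E p_D).
This yields a degree-2 equation in X; solving on (0,1), X = 0.377.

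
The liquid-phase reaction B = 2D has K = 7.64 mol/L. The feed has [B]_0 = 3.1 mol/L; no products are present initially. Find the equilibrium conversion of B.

X = 0.535

Let X = conversion of B; extent ξ = 3.1·X mol/L.
Concentrations: [B] = 3.1 − 3.1X; [D] = 6.2X.
K = [D]^2 / ([B]).
This equals 7.64 at X = 0.535 (the root in 0 < X < 1).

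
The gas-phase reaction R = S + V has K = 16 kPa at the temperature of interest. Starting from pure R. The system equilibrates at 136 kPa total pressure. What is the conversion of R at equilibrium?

Basis: 1 mol R initially; let X = conversion of R. Extent ξ = X.
Species balance: n_R = 1 − X; n_S = X; n_V = X.
Summing: n_T = 1 + X.
y_i = n_i/n_T, p_i = y_i·P. K = p_S p_V / (p_R).
Setting this equal to 16 kPa and taking the physical root (0 < X < 1) gives X = 0.324.

X = 0.324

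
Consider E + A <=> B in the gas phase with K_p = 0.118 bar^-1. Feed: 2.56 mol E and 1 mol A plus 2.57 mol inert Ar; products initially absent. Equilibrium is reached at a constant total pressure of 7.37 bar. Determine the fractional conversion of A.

Basis: 1 mol A initially; let X = conversion of A. Extent ξ = X.
Moles: n_E = 2.56 − X; n_A = 1 − X; n_B = X; n_I = 2.57 (inert).
Total moles n_T = 6.13 − X.
Mole fractions y_i = n_i/n_T; K_p = p_B / (p_E p_A) with p_i = y_i·P.
Setting this equal to 0.118 bar^-1 and taking the physical root (0 < X < 1) gives X = 0.254.

X = 0.254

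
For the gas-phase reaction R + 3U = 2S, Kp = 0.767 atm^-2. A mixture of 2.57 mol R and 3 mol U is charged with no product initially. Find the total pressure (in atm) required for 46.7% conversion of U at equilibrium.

P = 1.69 atm

Take 3 mol U as basis and let X be its fractional conversion, so ξ = X.
At extent ξ: n_R = 2.57 − X; n_U = 3 − 3X; n_S = 2X.
Total moles n_T = 5.57 − 2X.
Kp = p_S^2 / (p_R p_U^3) with p_i = (n_i/n_T)·P.
At X = 0.467: the mole-fraction product g(X) = Π y_i^ν_i = 2.181. Since Kp = g(X)·P^{-2}, P = (g/Kp)^(1/2) = (2.181/0.767)^(1/2) = 1.69 atm.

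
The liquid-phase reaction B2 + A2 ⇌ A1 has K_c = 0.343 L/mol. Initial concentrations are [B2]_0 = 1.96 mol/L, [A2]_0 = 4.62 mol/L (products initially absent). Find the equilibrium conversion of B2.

Let X = conversion of B2; extent ξ = 1.96·X mol/L.
Concentrations: [B2] = 1.96 − 1.96X; [A2] = 4.62 − 1.96X; [A1] = 1.96X.
K_c = [A1] / ([B2] [A2]).
Equating to 0.343 L/mol: the physical root is X = 0.549.

X = 0.549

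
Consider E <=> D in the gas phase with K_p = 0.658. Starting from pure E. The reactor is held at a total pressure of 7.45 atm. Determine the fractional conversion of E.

X = 0.397

Basis: 1 mol E initially; let X = conversion of E. Extent ξ = X.
Species balance: n_E = 1 − X; n_D = X.
Total moles n_T = 1 (Δν = 0, constant).
y_i = n_i/n_T, p_i = y_i·P. K_p = p_D / (p_E).
This yields a degree-1 equation in X; solving on (0,1), X = 0.397.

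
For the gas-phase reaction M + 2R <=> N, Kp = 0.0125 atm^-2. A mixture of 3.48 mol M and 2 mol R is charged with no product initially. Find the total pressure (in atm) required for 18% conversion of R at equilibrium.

P = 6.52 atm

Let X = conversion of R (basis 2 mol R); extent of reaction ξ = X.
Mole table: n_M = 3.48 − X; n_R = 2 − 2X; n_N = X.
n_T = Σnᵢ = 5.48 − 2X.
Kp = p_N / (p_M p_R^2) with p_i = (n_i/n_T)·P.
At X = 0.18: the mole-fraction product g(X) = Π y_i^ν_i = 0.5316. Since Kp = g(X)·P^{-2}, P = (g/Kp)^(1/2) = (0.5316/0.0125)^(1/2) = 6.52 atm.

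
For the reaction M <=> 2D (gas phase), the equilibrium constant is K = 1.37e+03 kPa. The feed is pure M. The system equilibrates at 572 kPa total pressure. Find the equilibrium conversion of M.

Take 1 mol M as basis and let X be its fractional conversion, so ξ = X.
Species balance: n_M = 1 − X; n_D = 2X.
n_T = Σnᵢ = 1 + X.
With p_i = (n_i/n_T)P, K = p_D^2 / (p_M).
Substituting and setting equal to 1.37e+03 kPa gives a polynomial in X; the root in (0,1) is X = 0.612.

X = 0.612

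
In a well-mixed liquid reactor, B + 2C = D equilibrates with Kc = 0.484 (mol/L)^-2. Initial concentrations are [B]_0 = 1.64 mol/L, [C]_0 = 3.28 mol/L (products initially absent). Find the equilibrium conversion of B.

Let X = conversion of B; extent ξ = 1.64·X mol/L.
Concentrations: [B] = 1.64 − 1.64X; [C] = 3.28 − 3.28X; [D] = 1.64X.
Kc = [D] / ([B] [C]^2).
Solving Kc = 0.484 for X ∈ (0,1): X = 0.532.

X = 0.532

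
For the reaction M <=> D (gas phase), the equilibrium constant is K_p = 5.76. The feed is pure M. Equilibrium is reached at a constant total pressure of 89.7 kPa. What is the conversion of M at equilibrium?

X = 0.852

Let X = conversion of M (basis 1 mol M); extent of reaction ξ = X.
Species balance: n_M = 1 − X; n_D = X.
n_T stays at 1 (no change in mole number).
y_i = n_i/n_T, p_i = y_i·P. K_p = p_D / (p_M).
This yields a degree-1 equation in X; solving on (0,1), X = 0.852.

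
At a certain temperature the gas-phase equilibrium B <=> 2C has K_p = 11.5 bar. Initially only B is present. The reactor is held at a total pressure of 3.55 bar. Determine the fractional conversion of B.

Take 1 mol B as basis and let X be its fractional conversion, so ξ = X.
Moles: n_B = 1 − X; n_C = 2X.
Total moles n_T = 1 + X.
With p_i = (n_i/n_T)P, K_p = p_C^2 / (p_B).
Substituting and setting equal to 11.5 bar gives a polynomial in X; the root in (0,1) is X = 0.669.

X = 0.669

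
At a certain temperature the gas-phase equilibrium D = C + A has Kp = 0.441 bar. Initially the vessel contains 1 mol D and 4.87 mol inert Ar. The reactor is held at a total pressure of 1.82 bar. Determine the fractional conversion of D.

Basis: 1 mol D initially; let X = conversion of D. Extent ξ = X.
At extent ξ: n_D = 1 − X; n_C = X; n_A = X; n_I = 4.87 (inert).
n_T = Σnᵢ = 5.87 + X.
y_i = n_i/n_T, p_i = y_i·P. Kp = p_C p_A / (p_D).
This yields a degree-2 equation in X; solving on (0,1), X = 0.696.

X = 0.696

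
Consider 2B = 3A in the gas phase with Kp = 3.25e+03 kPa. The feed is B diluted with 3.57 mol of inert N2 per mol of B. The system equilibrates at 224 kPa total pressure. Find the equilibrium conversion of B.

Basis: 1 mol B initially; let X = conversion of B. Extent ξ = 0.5X.
Moles: n_B = 1 − X; n_A = 1.5X; n_I = 3.57 (inert).
n_T = Σnᵢ = 4.57 + 0.5X.
Mole fractions y_i = n_i/n_T; Kp = p_A^3 / (p_B^2) with p_i = y_i·P.
Equating to 3.25e+03 kPa and solving on 0 < X < 1: X = 0.835.

X = 0.835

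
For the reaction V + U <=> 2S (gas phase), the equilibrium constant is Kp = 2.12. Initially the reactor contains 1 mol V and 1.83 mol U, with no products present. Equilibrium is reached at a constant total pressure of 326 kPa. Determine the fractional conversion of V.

X = 0.551

Basis: 1 mol V initially; let X = conversion of V. Extent ξ = X.
Moles: n_V = 1 − X; n_U = 1.83 − X; n_S = 2X.
Total moles n_T = 2.83 (Δν = 0, constant).
With p_i = (n_i/n_T)P, Kp = p_S^2 / (p_V p_U).
Setting this equal to 2.12 and taking the physical root (0 < X < 1) gives X = 0.551.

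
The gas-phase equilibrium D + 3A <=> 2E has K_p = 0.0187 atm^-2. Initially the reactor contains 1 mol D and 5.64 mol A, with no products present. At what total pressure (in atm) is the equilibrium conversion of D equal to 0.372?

P = 4.21 atm

Let X = conversion of D (basis 1 mol D); extent of reaction ξ = X.
Species balance: n_D = 1 − X; n_A = 5.64 − 3X; n_E = 2X.
Summing: n_T = 6.64 − 2X.
K_p = p_E^2 / (p_D p_A^3) with p_i = (n_i/n_T)·P.
At X = 0.372: the mole-fraction product g(X) = Π y_i^ν_i = 0.3309. Since K_p = g(X)·P^{-2}, P = (g/K_p)^(1/2) = (0.3309/0.0187)^(1/2) = 4.21 atm.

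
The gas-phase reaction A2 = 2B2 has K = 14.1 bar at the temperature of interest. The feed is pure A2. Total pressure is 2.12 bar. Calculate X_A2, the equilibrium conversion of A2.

X = 0.790

Basis: 1 mol A2 initially; let X = conversion of A2. Extent ξ = X.
Mole table: n_A2 = 1 − X; n_B2 = 2X.
Summing: n_T = 1 + X.
y_i = n_i/n_T, p_i = y_i·P. K = p_B2^2 / (p_A2).
Equating to 14.1 bar and solving on 0 < X < 1: X = 0.790.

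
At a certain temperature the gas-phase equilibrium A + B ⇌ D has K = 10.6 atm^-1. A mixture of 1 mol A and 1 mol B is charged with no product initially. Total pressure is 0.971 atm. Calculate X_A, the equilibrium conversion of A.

X = 0.702

Take 1 mol A as basis and let X be its fractional conversion, so ξ = X.
At extent ξ: n_A = 1 − X; n_B = 1 − X; n_D = X.
Total moles n_T = 2 − X.
Mole fractions y_i = n_i/n_T; K = p_D / (p_A p_B) with p_i = y_i·P.
Substituting and setting equal to 10.6 atm^-1 gives a polynomial in X; the root in (0,1) is X = 0.702.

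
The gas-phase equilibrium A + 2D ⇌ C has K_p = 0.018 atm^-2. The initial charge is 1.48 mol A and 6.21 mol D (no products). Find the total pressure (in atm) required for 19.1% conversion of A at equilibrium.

Basis: 1.48 mol A initially; let X = conversion of A. Extent ξ = 1.48X.
At extent ξ: n_A = 1.48 − 1.48X; n_D = 6.21 − 2.96X; n_C = 1.48X.
Total moles n_T = 7.69 − 2.96X.
K_p = p_C / (p_A p_D^2) with p_i = (n_i/n_T)·P.
At X = 0.191: the mole-fraction product g(X) = Π y_i^ν_i = 0.3761. Since K_p = g(X)·P^{-2}, P = (g/K_p)^(1/2) = (0.3761/0.018)^(1/2) = 4.57 atm.

P = 4.57 atm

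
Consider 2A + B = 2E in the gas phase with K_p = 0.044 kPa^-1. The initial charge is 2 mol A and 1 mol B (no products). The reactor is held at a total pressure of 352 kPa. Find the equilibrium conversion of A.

X = 0.613

Basis: 2 mol A initially; let X = conversion of A. Extent ξ = X.
Species balance: n_A = 2 − 2X; n_B = 1 − X; n_E = 2X.
n_T = Σnᵢ = 3 − X.
Mole fractions y_i = n_i/n_T; K_p = p_E^2 / (p_A^2 p_B) with p_i = y_i·P.
This yields a degree-3 equation in X; solving on (0,1), X = 0.613.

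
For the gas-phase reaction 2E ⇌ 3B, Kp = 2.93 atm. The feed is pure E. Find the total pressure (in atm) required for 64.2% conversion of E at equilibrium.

P = 0.555 atm

Let X = conversion of E (basis 1 mol E); extent of reaction ξ = 0.5X.
Mole table: n_E = 1 − X; n_B = 1.5X.
n_T = Σnᵢ = 1 + 0.5X.
Kp = p_B^3 / (p_E^2) with p_i = (n_i/n_T)·P.
At X = 0.642: the mole-fraction product g(X) = Π y_i^ν_i = 5.275. Since Kp = g(X)·P^{1}, P = (Kp/g)^(1/1) = (2.93/5.275)^(1/1) = 0.555 atm.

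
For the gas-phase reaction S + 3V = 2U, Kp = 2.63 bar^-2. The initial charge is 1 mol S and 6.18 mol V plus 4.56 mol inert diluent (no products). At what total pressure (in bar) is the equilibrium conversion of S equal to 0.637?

Let X = conversion of S (basis 1 mol S); extent of reaction ξ = X.
Mole table: n_S = 1 − X; n_V = 6.18 − 3X; n_U = 2X; n_I = 4.56 (inert).
n_T = Σnᵢ = 11.7 − 2X.
Kp = p_U^2 / (p_S p_V^3) with p_i = (n_i/n_T)·P.
At X = 0.637: the mole-fraction product g(X) = Π y_i^ν_i = 6.295. Since Kp = g(X)·P^{-2}, P = (g/Kp)^(1/2) = (6.295/2.63)^(1/2) = 1.55 bar.

P = 1.55 bar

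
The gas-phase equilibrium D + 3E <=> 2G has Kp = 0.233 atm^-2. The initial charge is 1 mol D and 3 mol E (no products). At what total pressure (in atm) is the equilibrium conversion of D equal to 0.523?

Take 1 mol D as basis and let X be its fractional conversion, so ξ = X.
At extent ξ: n_D = 1 − X; n_E = 3 − 3X; n_G = 2X.
Total moles n_T = 4 − 2X.
Kp = p_G^2 / (p_D p_E^3) with p_i = (n_i/n_T)·P.
At X = 0.523: the mole-fraction product g(X) = Π y_i^ν_i = 6.83. Since Kp = g(X)·P^{-2}, P = (g/Kp)^(1/2) = (6.83/0.233)^(1/2) = 5.41 atm.

P = 5.41 atm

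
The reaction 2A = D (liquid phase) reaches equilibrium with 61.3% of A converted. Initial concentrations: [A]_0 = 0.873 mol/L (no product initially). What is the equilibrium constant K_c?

K_c = 2.34 L/mol

Let X = conversion of A.
Concentrations: [A] = 0.873 − 0.873X; [D] = 0.436X.
At X = 0.613: [A] = 0.338, [D] = 0.268.
K_c = [D] / ([A]^2) = 2.34 L/mol.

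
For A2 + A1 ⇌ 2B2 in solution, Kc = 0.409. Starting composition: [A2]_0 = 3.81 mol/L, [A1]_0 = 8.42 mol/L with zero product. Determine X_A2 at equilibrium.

Let X = conversion of A2; extent ξ = 3.81·X mol/L.
Concentrations: [A2] = 3.81 − 3.81X; [A1] = 8.42 − 3.81X; [B2] = 7.62X.
Kc = [B2]^2 / ([A2] [A1]).
Equating to 0.409: the physical root is X = 0.351.

X = 0.351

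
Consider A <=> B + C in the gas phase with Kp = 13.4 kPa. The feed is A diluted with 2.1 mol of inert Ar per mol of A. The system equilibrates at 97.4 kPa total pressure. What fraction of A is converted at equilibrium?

X = 0.498

Let X = conversion of A (basis 1 mol A); extent of reaction ξ = X.
Mole table: n_A = 1 − X; n_B = X; n_C = X; n_I = 2.1 (inert).
Summing: n_T = 3.1 + X.
With p_i = (n_i/n_T)P, Kp = p_B p_C / (p_A).
Substituting and setting equal to 13.4 kPa gives a polynomial in X; the root in (0,1) is X = 0.498.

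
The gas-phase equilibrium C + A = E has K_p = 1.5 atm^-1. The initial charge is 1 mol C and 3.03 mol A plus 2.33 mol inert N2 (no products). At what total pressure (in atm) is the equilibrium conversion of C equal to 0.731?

P = 4.44 atm

Take 1 mol C as basis and let X be its fractional conversion, so ξ = X.
Mole table: n_C = 1 − X; n_A = 3.03 − X; n_E = X; n_I = 2.33 (inert).
n_T = Σnᵢ = 6.36 − X.
K_p = p_E / (p_C p_A) with p_i = (n_i/n_T)·P.
At X = 0.731: the mole-fraction product g(X) = Π y_i^ν_i = 6.654. Since K_p = g(X)·P^{-1}, P = (g/K_p)^(1/1) = (6.654/1.5)^(1/1) = 4.44 atm.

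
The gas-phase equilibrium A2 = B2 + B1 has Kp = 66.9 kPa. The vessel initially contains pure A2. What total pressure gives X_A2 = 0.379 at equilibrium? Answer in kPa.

P = 399 kPa

Basis: 1 mol A2 initially; let X = conversion of A2. Extent ξ = X.
At extent ξ: n_A2 = 1 − X; n_B2 = X; n_B1 = X.
Total moles n_T = 1 + X.
Kp = p_B2 p_B1 / (p_A2) with p_i = (n_i/n_T)·P.
At X = 0.379: the mole-fraction product g(X) = Π y_i^ν_i = 0.1677. Since Kp = g(X)·P^{1}, P = (Kp/g)^(1/1) = (66.9/0.1677)^(1/1) = 399 kPa.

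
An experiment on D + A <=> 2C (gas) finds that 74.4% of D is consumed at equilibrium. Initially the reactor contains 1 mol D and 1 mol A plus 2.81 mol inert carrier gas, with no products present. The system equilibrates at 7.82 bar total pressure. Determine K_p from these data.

K_p = 33.8

Take 1 mol D as basis and let X be its fractional conversion, so ξ = X.
At extent ξ: n_D = 1 − X; n_A = 1 − X; n_C = 2X; n_I = 2.81 (inert).
Since Δν = 0, n_T = 4.81 throughout.
At X = 0.744: n_D = 0.256, n_A = 0.256, n_C = 1.49, n_T = 4.81.
p_i = (n_i/n_T)·P. K_p = p_C^2 / (p_D p_A) = 33.8.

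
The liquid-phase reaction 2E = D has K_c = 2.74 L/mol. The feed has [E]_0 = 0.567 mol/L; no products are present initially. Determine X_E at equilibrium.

Let X = conversion of E; extent ξ = 0.567X/2 mol/L.
Concentrations: [E] = 0.567 − 0.567X; [D] = 0.283X.
K_c = [D] / ([E]^2).
Equating to 2.74 L/mol: the physical root is X = 0.571.

X = 0.571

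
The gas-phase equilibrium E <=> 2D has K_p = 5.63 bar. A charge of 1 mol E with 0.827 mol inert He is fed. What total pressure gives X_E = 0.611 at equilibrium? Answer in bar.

Basis: 1 mol E initially; let X = conversion of E. Extent ξ = X.
Mole table: n_E = 1 − X; n_D = 2X; n_I = 0.827 (inert).
Total moles n_T = 1.83 + X.
K_p = p_D^2 / (p_E) with p_i = (n_i/n_T)·P.
At X = 0.611: the mole-fraction product g(X) = Π y_i^ν_i = 1.575. Since K_p = g(X)·P^{1}, P = (K_p/g)^(1/1) = (5.63/1.575)^(1/1) = 3.58 bar.

P = 3.58 bar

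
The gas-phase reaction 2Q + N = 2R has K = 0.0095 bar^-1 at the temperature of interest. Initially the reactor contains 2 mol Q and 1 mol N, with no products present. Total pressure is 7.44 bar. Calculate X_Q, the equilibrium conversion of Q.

Take 2 mol Q as basis and let X be its fractional conversion, so ξ = X.
Moles: n_Q = 2 − 2X; n_N = 1 − X; n_R = 2X.
n_T = Σnᵢ = 3 − X.
Mole fractions y_i = n_i/n_T; K = p_R^2 / (p_Q^2 p_N) with p_i = y_i·P.
Equating to 0.0095 bar^-1 and solving on 0 < X < 1: X = 0.128.

X = 0.128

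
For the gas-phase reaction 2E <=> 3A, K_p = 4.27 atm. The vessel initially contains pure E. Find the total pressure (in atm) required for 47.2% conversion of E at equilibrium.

Let X = conversion of E (basis 1 mol E); extent of reaction ξ = 0.5X.
Mole table: n_E = 1 − X; n_A = 1.5X.
Summing: n_T = 1 + 0.5X.
K_p = p_A^3 / (p_E^2) with p_i = (n_i/n_T)·P.
At X = 0.472: the mole-fraction product g(X) = Π y_i^ν_i = 1.03. Since K_p = g(X)·P^{1}, P = (K_p/g)^(1/1) = (4.27/1.03)^(1/1) = 4.15 atm.

P = 4.15 atm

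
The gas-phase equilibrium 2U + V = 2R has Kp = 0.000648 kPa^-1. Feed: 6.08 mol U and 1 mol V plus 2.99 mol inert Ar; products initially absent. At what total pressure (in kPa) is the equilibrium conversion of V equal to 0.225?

P = 125 kPa

Basis: 1 mol V initially; let X = conversion of V. Extent ξ = X.
Moles: n_U = 6.08 − 2X; n_V = 1 − X; n_R = 2X; n_I = 2.99 (inert).
n_T = Σnᵢ = 10.1 − X.
Kp = p_R^2 / (p_U^2 p_V) with p_i = (n_i/n_T)·P.
At X = 0.225: the mole-fraction product g(X) = Π y_i^ν_i = 0.08116. Since Kp = g(X)·P^{-1}, P = (g/Kp)^(1/1) = (0.08116/0.000648)^(1/1) = 125 kPa.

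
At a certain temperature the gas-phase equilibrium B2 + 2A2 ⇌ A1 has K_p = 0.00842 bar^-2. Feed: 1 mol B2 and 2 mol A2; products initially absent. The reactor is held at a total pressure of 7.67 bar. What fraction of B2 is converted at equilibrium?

X = 0.163

Let X = conversion of B2 (basis 1 mol B2); extent of reaction ξ = X.
Moles: n_B2 = 1 − X; n_A2 = 2 − 2X; n_A1 = X.
Total moles n_T = 3 − 2X.
Mole fractions y_i = n_i/n_T; K_p = p_A1 / (p_B2 p_A2^2) with p_i = y_i·P.
Substituting and setting equal to 0.00842 bar^-2 gives a polynomial in X; the root in (0,1) is X = 0.163.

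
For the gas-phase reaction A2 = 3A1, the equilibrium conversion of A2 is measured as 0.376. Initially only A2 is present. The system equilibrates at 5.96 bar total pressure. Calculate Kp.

Basis: 1 mol A2 initially; let X = conversion of A2. Extent ξ = X.
Mole table: n_A2 = 1 − X; n_A1 = 3X.
n_T = Σnᵢ = 1 + 2X.
At X = 0.376: n_A2 = 0.624, n_A1 = 1.13, n_T = 1.75.
p_i = (n_i/n_T)·P. Kp = p_A1^3 / (p_A2) = 26.6 bar^2.

Kp = 26.6 bar^2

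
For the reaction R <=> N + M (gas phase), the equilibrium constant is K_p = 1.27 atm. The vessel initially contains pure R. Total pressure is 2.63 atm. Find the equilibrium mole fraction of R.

Basis: 1 mol R initially; let X = conversion of R. Extent ξ = X.
Mole table: n_R = 1 − X; n_N = X; n_M = X.
Summing: n_T = 1 + X.
y_i = n_i/n_T, p_i = y_i·P. K_p = p_N p_M / (p_R).
Setting this equal to 1.27 atm and taking the physical root (0 < X < 1) gives X = 0.571.
Then n_R = 0.429, n_T = 1.57, so y_R = 0.273.

y_R = 0.273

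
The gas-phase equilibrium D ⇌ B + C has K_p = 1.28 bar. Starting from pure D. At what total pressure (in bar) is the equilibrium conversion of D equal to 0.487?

Basis: 1 mol D initially; let X = conversion of D. Extent ξ = X.
Moles: n_D = 1 − X; n_B = X; n_C = X.
n_T = Σnᵢ = 1 + X.
K_p = p_B p_C / (p_D) with p_i = (n_i/n_T)·P.
At X = 0.487: the mole-fraction product g(X) = Π y_i^ν_i = 0.3109. Since K_p = g(X)·P^{1}, P = (K_p/g)^(1/1) = (1.28/0.3109)^(1/1) = 4.12 bar.

P = 4.12 bar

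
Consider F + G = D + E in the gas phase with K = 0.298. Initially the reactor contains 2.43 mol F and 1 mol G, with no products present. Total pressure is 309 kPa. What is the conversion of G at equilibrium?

X = 0.522

Take 1 mol G as basis and let X be its fractional conversion, so ξ = X.
Species balance: n_F = 2.43 − X; n_G = 1 − X; n_D = X; n_E = X.
n_T stays at 3.43 (no change in mole number).
With p_i = (n_i/n_T)P, K = p_D p_E / (p_F p_G).
Equating to 0.298 and solving on 0 < X < 1: X = 0.522.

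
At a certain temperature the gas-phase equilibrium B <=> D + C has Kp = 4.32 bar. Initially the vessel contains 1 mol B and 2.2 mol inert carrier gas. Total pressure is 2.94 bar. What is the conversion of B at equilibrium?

Let X = conversion of B (basis 1 mol B); extent of reaction ξ = X.
Mole table: n_B = 1 − X; n_D = X; n_C = X; n_I = 2.2 (inert).
Summing: n_T = 3.2 + X.
Mole fractions y_i = n_i/n_T; Kp = p_D p_C / (p_B) with p_i = y_i·P.
Setting this equal to 4.32 bar and taking the physical root (0 < X < 1) gives X = 0.873.

X = 0.873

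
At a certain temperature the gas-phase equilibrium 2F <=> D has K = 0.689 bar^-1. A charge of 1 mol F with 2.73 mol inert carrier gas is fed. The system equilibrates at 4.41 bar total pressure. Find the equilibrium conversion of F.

X = 0.477

Take 1 mol F as basis and let X be its fractional conversion, so ξ = 0.5X.
Species balance: n_F = 1 − X; n_D = 0.5X; n_I = 2.73 (inert).
n_T = Σnᵢ = 3.73 − 0.5X.
With p_i = (n_i/n_T)P, K = p_D / (p_F^2).
Setting this equal to 0.689 bar^-1 and taking the physical root (0 < X < 1) gives X = 0.477.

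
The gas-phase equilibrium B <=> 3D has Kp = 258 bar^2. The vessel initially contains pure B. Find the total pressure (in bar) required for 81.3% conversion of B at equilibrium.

Take 1 mol B as basis and let X be its fractional conversion, so ξ = X.
Moles: n_B = 1 − X; n_D = 3X.
n_T = Σnᵢ = 1 + 2X.
Kp = p_D^3 / (p_B) with p_i = (n_i/n_T)·P.
At X = 0.813: the mole-fraction product g(X) = Π y_i^ν_i = 11.25. Since Kp = g(X)·P^{2}, P = (Kp/g)^(1/2) = (258/11.25)^(1/2) = 4.79 bar.

P = 4.79 bar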